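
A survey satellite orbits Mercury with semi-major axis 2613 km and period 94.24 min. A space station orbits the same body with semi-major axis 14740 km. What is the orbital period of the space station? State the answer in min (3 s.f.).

Kepler's third law: T² ∝ a³, so T₂ = T₁ (a₂/a₁)^(3/2).
a₂/a₁ = 5.641, (a₂/a₁)^(3/2) = 13.40.
T₂ = 94.24 × 13.40 = 1263 min.

T₂ ≈ 1260 min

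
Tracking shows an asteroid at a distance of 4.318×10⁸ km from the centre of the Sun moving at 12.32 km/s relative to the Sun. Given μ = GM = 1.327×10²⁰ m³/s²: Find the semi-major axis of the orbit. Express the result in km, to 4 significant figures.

r = 4.318×10¹¹ m.
Vis-viva rearranged: 1/a = 2/r − v²/μ = 4.632×10⁻¹² − 1.144×10⁻¹² = 3.488×10⁻¹² m⁻¹.
a = 2.867×10¹¹ m = 2.8670×10⁸ km.

a ≈ 2.867×10⁸ km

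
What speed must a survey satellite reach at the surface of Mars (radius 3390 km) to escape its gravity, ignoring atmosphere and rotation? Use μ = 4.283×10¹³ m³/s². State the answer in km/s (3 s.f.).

r = R = 3.390×10⁶ m.
Escape speed v_esc = √(2μ/r) = √(2 × 4.283×10¹³ / 3.390×10⁶) = √(2.527×10⁷) = 5027 m/s.
= 5.027 km/s.

v_esc ≈ 5.03 km/s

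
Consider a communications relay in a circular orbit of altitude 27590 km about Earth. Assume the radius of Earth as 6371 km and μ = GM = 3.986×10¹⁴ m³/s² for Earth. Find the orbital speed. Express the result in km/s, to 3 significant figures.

v ≈ 3.43 km/s

r = 6371 + 27590 = 33961 km = 3.3961×10⁷ m.
For a circular orbit v = √(μ/r) = √(3.986×10¹⁴ / 3.396×10⁷) = √(1.174×10⁷) = 3426 m/s.
That is 3.426 km/s.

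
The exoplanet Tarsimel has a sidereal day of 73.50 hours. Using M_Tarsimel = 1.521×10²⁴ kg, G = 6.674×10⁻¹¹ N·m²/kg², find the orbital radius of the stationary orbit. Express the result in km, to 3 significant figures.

r_sync ≈ 56500 km

μ = GM = 6.674×10⁻¹¹ × 1.521×10²⁴ = 1.015×10¹⁴ m³/s².
T = 73.50 hours = 2.646×10⁵ s.
A synchronous orbit has period T, so by Kepler's third law a = (μT²/4π²)^(1/3).
μT²/4π² = 1.015×10¹⁴ × (2.646×10⁵)² / 39.48 = 1.800×10²³ m³.
a = 5.646×10⁷ m = 56465 km.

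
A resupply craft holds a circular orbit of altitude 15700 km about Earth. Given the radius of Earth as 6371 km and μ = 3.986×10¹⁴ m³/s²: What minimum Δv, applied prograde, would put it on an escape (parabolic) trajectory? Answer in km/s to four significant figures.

r = 6371 + 15700 = 22071 km = 2.2071×10⁷ m.
Circular speed v_c = √(μ/r) = 4250 m/s.
Escape speed v_esc = √(2μ/r) = √2 × v_c = 6010 m/s.
Δv = v_esc − v_c = 1760 m/s = 1.760 km/s.

Δv ≈ 1.760 km/s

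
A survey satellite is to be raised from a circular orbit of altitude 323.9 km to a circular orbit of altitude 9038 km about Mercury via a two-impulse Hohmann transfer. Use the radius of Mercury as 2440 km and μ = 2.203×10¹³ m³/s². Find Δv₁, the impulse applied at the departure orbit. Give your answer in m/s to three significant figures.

Δv ≈ 761 m/s

r₁ = 2440 + 323.9 = 2763.9 km = 2.7639×10⁶ m.
r₂ = 2440 + 9038 = 11478 km = 1.1478×10⁷ m.
Transfer ellipse a_t = (r₁ + r₂)/2 = 7.121×10⁶ m.
At r₁: circular v_c1 = √(μ/r₁) = 2823 m/s; transfer-periherm v_p = √[μ(2/r₁ − 1/a_t)] = 3584 m/s.
Δv₁ = v_p − v_c1 = 761.1 m/s.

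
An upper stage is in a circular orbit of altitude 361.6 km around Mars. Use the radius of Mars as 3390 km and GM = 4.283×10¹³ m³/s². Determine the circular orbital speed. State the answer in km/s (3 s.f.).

r = 3390 + 361.6 = 3751.6 km = 3.7516×10⁶ m.
For a circular orbit v = √(μ/r) = √(4.283×10¹³ / 3.752×10⁶) = √(1.142×10⁷) = 3379 m/s.
That is 3.379 km/s.

v ≈ 3.38 km/s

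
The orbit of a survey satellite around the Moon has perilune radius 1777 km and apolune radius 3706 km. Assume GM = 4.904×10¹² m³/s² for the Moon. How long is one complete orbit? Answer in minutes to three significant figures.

T ≈ 215 minutes

Semi-major axis a = (r_p + r_a)/2 = (1777.0 + 3706.0)/2 = 2741.5 km = 2.742×10⁶ m.
By Kepler's third law T = 2π√(a³/μ) = 2π × 2.050×10³ = 1.288×10⁴ s.
= 214.7 minutes.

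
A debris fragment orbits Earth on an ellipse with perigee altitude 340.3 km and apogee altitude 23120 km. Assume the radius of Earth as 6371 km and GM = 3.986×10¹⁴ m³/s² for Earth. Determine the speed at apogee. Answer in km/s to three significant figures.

r_p = 6371 + 340.3 = 6711.3 km = 6.7113×10⁶ m.
r_a = 6371 + 23120 = 29491 km = 2.9491×10⁷ m.
Semi-major axis a = (r_p + r_a)/2 = 18101 km = 1.810×10⁷ m.
Vis-viva: v² = μ(2/r − 1/a) = 3.986×10¹⁴ × (6.782×10⁻⁸ − 5.525×10⁻⁸) = 5.011×10⁶ m²/s².
v = 2239 m/s = 2.239 km/s.

v ≈ 2.24 km/s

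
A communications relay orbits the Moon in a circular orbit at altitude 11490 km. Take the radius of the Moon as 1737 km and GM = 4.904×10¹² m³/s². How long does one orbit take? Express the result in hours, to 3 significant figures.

r = 1737 + 11490 = 13227 km = 1.3227×10⁷ m.
Kepler's third law: T = 2π√(r³/μ) = 2π√((1.323×10⁷)³ / 4.904×10¹²).
r³/μ = 4.719×10⁸ s², so T = 2π × 2.172×10⁴ = 1.365×10⁵ s.
Converting: 1.365×10⁵ s ÷ 3600 = 37.91 hours.

T ≈ 37.9 hours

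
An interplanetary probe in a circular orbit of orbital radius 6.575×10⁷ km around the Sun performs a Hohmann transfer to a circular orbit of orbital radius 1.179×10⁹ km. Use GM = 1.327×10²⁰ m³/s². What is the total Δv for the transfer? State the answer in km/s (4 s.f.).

r₁ = 6.575×10⁷ km = 6.575×10¹⁰ m.
r₂ = 1.179×10⁹ km = 1.179×10¹² m.
Transfer ellipse a_t = (r₁ + r₂)/2 = 6.224×10¹¹ m.
At r₁: circular v_c1 = √(μ/r₁) = 44920 m/s; transfer-perihelion v_p = √[μ(2/r₁ − 1/a_t)] = 61830 m/s.
Δv₁ = v_p − v_c1 = 16910 m/s.
At r₂: circular v_c2 = √(μ/r₂) = 10610 m/s; transfer-aphelion v_a = √[μ(2/r₂ − 1/a_t)] = 3448 m/s.
Δv₂ = v_c2 − v_a = 7161 m/s.
Total Δv = Δv₁ + Δv₂ = 24070 m/s = 24.07 km/s.

Δv_total ≈ 24.07 km/s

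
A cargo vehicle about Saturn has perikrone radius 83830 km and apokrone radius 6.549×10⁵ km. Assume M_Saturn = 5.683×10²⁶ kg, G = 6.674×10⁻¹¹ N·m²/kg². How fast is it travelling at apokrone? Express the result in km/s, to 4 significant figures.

μ = GM = 6.674×10⁻¹¹ × 5.683×10²⁶ = 3.793×10¹⁶ m³/s².
Semi-major axis a = (r_p + r_a)/2 = 3.6936×10⁵ km = 3.694×10⁸ m.
Vis-viva: v² = μ(2/r − 1/a) = 3.793×10¹⁶ × (3.054×10⁻⁹ − 2.707×10⁻⁹) = 1.314×10⁷ m²/s².
v = 3625 m/s = 3.625 km/s.

v ≈ 3.625 km/s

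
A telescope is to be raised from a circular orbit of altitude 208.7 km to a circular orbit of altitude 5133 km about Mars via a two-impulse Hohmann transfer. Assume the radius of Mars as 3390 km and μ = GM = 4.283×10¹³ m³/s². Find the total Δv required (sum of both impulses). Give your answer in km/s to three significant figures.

Δv_total ≈ 1.16 km/s

r₁ = 3390 + 208.7 = 3598.7 km = 3.5987×10⁶ m.
r₂ = 3390 + 5133 = 8523.0 km = 8.5230×10⁶ m.
Transfer ellipse a_t = (r₁ + r₂)/2 = 6.061×10⁶ m.
At r₁: circular v_c1 = √(μ/r₁) = 3450 m/s; transfer-periapsis v_p = √[μ(2/r₁ − 1/a_t)] = 4091 m/s.
Δv₁ = v_p − v_c1 = 641.2 m/s.
At r₂: circular v_c2 = √(μ/r₂) = 2242 m/s; transfer-apoapsis v_a = √[μ(2/r₂ − 1/a_t)] = 1727 m/s.
Δv₂ = v_c2 − v_a = 514.3 m/s.
Total Δv = Δv₁ + Δv₂ = 1155 m/s = 1.155 km/s.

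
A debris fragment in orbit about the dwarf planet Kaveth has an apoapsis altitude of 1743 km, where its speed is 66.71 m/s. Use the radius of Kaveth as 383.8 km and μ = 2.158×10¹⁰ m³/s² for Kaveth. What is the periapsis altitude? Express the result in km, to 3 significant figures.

periapsis altitude ≈ 214 km

r_a = 383.8 + 1743 = 2126.8 km = 2.127×10⁶ m.
Specific energy ε = v²/2 − μ/r = -7.922×10³ J/kg, so a = −μ/(2ε) = 1.362×10⁶ m.
The apsides satisfy r_p + r_a = 2a, so the periapsis radius is 2a − r_a = 5.974×10⁵ m = 597.40 km.
Periapsis altitude = 597.40 − 383.8 = 213.60 km.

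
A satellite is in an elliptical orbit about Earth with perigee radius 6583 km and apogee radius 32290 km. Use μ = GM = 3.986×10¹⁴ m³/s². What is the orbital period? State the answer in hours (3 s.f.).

T ≈ 7.49 hours

Semi-major axis a = (r_p + r_a)/2 = (6583.0 + 32290)/2 = 19436 km = 1.944×10⁷ m.
By Kepler's third law T = 2π√(a³/μ) = 2π × 4.292×10³ = 2.697×10⁴ s.
= 7.491 hours.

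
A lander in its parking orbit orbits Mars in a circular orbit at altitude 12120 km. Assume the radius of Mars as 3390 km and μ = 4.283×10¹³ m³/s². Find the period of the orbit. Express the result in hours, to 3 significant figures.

T ≈ 16.3 hours

r = 3390 + 12120 = 15510 km = 1.5510×10⁷ m.
Kepler's third law: T = 2π√(r³/μ) = 2π√((1.551×10⁷)³ / 4.283×10¹³).
r³/μ = 8.711×10⁷ s², so T = 2π × 9.333×10³ = 5.864×10⁴ s.
Converting: 5.864×10⁴ s ÷ 3600 = 16.29 hours.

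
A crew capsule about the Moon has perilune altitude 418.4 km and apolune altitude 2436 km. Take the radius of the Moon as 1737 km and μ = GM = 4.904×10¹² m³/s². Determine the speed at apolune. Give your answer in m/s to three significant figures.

r_p = 1737 + 418.4 = 2155.4 km = 2.1554×10⁶ m.
r_a = 1737 + 2436 = 4173.0 km = 4.1730×10⁶ m.
Semi-major axis a = (r_p + r_a)/2 = 3164.2 km = 3.164×10⁶ m.
Vis-viva: v² = μ(2/r − 1/a) = 4.904×10¹² × (4.793×10⁻⁷ − 3.160×10⁻⁷) = 8.005×10⁵ m²/s².
v = 894.7 m/s.

v ≈ 895 m/s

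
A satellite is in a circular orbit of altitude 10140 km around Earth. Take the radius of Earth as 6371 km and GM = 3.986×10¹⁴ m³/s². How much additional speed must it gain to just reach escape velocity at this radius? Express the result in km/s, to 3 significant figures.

Δv ≈ 2.04 km/s

r = 6371 + 10140 = 16511 km = 1.6511×10⁷ m.
Circular speed v_c = √(μ/r) = 4913 m/s.
Escape speed v_esc = √(2μ/r) = √2 × v_c = 6949 m/s.
Δv = v_esc − v_c = 2035 m/s = 2.035 km/s.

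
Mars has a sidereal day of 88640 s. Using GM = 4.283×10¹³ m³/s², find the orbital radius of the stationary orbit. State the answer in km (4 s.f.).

A synchronous orbit has period T, so by Kepler's third law a = (μT²/4π²)^(1/3).
μT²/4π² = 4.283×10¹³ × (8.864×10⁴)² / 39.48 = 8.524×10²¹ m³.
a = 2.043×10⁷ m = 20428 km.

r_sync ≈ 20430 km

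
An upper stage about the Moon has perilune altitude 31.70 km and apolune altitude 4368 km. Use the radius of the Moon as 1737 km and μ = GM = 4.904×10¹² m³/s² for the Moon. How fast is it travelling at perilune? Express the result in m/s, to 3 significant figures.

r_p = 1737 + 31.70 = 1768.7 km = 1.7687×10⁶ m.
r_a = 1737 + 4368 = 6105.0 km = 6.1050×10⁶ m.
Semi-major axis a = (r_p + r_a)/2 = 3936.8 km = 3.937×10⁶ m.
Vis-viva: v² = μ(2/r − 1/a) = 4.904×10¹² × (1.131×10⁻⁶ − 2.540×10⁻⁷) = 4.300×10⁶ m²/s².
v = 2074 m/s.

v ≈ 2070 m/s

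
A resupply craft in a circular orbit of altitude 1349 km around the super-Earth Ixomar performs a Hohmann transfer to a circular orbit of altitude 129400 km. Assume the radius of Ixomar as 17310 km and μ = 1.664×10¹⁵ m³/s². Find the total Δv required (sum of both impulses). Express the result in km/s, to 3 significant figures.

r₁ = 17310 + 1349 = 18659 km = 1.8659×10⁷ m.
r₂ = 17310 + 129400 = 146710 km = 1.4671×10⁸ m.
Transfer ellipse a_t = (r₁ + r₂)/2 = 8.268×10⁷ m.
At r₁: circular v_c1 = √(μ/r₁) = 9443 m/s; transfer-periapsis v_p = √[μ(2/r₁ − 1/a_t)] = 12580 m/s.
Δv₁ = v_p − v_c1 = 3136 m/s.
At r₂: circular v_c2 = √(μ/r₂) = 3368 m/s; transfer-apoapsis v_a = √[μ(2/r₂ − 1/a_t)] = 1600 m/s.
Δv₂ = v_c2 − v_a = 1768 m/s.
Total Δv = Δv₁ + Δv₂ = 4904 m/s = 4.904 km/s.

Δv_total ≈ 4.90 km/s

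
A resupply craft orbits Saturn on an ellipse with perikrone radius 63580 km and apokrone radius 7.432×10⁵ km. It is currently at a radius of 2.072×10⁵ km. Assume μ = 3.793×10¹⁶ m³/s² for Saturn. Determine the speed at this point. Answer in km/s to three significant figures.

Semi-major axis a = (r_p + r_a)/2 = 4.0339×10⁵ km = 4.034×10⁸ m.
Vis-viva: v² = μ(2/r − 1/a) = 3.793×10¹⁶ × (9.653×10⁻⁹ − 2.479×10⁻⁹) = 2.721×10⁸ m²/s².
v = 16500 m/s = 16.50 km/s.

v ≈ 16.5 km/s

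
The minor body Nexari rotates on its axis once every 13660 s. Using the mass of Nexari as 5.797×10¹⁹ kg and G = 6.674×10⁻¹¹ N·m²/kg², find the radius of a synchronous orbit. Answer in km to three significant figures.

μ = GM = 6.674×10⁻¹¹ × 5.797×10¹⁹ = 3.869×10⁹ m³/s².
A synchronous orbit has period T, so by Kepler's third law a = (μT²/4π²)^(1/3).
μT²/4π² = 3.869×10⁹ × (1.366×10⁴)² / 39.48 = 1.829×10¹⁶ m³.
a = 2.635×10⁵ m = 263.46 km.

r_sync ≈ 263 km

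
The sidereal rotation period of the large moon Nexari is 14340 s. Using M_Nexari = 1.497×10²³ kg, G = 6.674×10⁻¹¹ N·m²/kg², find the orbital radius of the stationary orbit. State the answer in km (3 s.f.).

μ = GM = 6.674×10⁻¹¹ × 1.497×10²³ = 9.991×10¹² m³/s².
A synchronous orbit has period T, so by Kepler's third law a = (μT²/4π²)^(1/3).
μT²/4π² = 9.991×10¹² × (1.434×10⁴)² / 39.48 = 5.204×10¹⁹ m³.
a = 3.733×10⁶ m = 3733.5 km.

r_sync ≈ 3730 km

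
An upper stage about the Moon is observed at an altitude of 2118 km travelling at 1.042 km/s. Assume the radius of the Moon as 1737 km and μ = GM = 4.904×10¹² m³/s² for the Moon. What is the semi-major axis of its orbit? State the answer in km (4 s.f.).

a ≈ 3362 km

r = 1737 + 2118 = 3855.0 km = 3.855×10⁶ m.
Specific orbital energy ε = v²/2 − μ/r = (1042)²/2 − 4.904×10¹²/3.855×10⁶ = -7.292×10⁵ J/kg.
Since ε = −μ/(2a), a = −μ/(2ε) = 3.362×10⁶ m = 3362.4 km.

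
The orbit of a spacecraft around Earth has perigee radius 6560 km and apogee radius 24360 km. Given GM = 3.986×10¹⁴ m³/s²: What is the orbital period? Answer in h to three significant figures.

T ≈ 5.31 h

Semi-major axis a = (r_p + r_a)/2 = (6560.0 + 24360)/2 = 15460 km = 1.546×10⁷ m.
By Kepler's third law T = 2π√(a³/μ) = 2π × 3.045×10³ = 1.913×10⁴ s.
= 5.314 h.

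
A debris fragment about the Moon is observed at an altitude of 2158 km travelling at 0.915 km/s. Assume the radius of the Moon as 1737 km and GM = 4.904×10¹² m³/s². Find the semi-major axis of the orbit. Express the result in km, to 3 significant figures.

r = 1737 + 2158 = 3895.0 km = 3.895×10⁶ m.
Vis-viva rearranged: 1/a = 2/r − v²/μ = 5.135×10⁻⁷ − 1.707×10⁻⁷ = 3.428×10⁻⁷ m⁻¹.
a = 2.918×10⁶ m = 2917.5 km.

a ≈ 2920 km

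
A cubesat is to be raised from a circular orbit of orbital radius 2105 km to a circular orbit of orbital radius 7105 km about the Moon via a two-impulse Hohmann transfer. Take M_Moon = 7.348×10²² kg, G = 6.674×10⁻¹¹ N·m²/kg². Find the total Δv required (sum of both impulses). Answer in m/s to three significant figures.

Δv_total ≈ 639 m/s

μ = GM = 6.674×10⁻¹¹ × 7.348×10²² = 4.904×10¹² m³/s².
r₁ = 2105 km = 2.105×10⁶ m.
r₂ = 7105 km = 7.105×10⁶ m.
Transfer ellipse a_t = (r₁ + r₂)/2 = 4.605×10⁶ m.
At r₁: circular v_c1 = √(μ/r₁) = 1526 m/s; transfer-perilune v_p = √[μ(2/r₁ − 1/a_t)] = 1896 m/s.
Δv₁ = v_p − v_c1 = 369.6 m/s.
At r₂: circular v_c2 = √(μ/r₂) = 830.8 m/s; transfer-apolune v_a = √[μ(2/r₂ − 1/a_t)] = 561.7 m/s.
Δv₂ = v_c2 − v_a = 269.1 m/s.
Total Δv = Δv₁ + Δv₂ = 638.7 m/s.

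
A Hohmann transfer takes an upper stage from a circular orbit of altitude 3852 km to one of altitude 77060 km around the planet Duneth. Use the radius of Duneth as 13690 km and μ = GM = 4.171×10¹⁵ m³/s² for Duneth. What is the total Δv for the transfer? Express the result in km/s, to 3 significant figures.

Δv_total ≈ 7.46 km/s

r₁ = 13690 + 3852 = 17542 km = 1.7542×10⁷ m.
r₂ = 13690 + 77060 = 90750 km = 9.0750×10⁷ m.
Transfer ellipse a_t = (r₁ + r₂)/2 = 5.415×10⁷ m.
At r₁: circular v_c1 = √(μ/r₁) = 15420 m/s; transfer-periapsis v_p = √[μ(2/r₁ − 1/a_t)] = 19960 m/s.
Δv₁ = v_p − v_c1 = 4543 m/s.
At r₂: circular v_c2 = √(μ/r₂) = 6779 m/s; transfer-apoapsis v_a = √[μ(2/r₂ − 1/a_t)] = 3859 m/s.
Δv₂ = v_c2 − v_a = 2921 m/s.
Total Δv = Δv₁ + Δv₂ = 7464 m/s = 7.464 km/s.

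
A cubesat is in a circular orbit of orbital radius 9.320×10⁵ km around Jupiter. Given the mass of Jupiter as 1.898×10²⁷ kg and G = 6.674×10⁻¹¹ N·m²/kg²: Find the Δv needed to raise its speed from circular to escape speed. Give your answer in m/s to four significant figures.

μ = GM = 6.674×10⁻¹¹ × 1.898×10²⁷ = 1.267×10¹⁷ m³/s².
r = 9.320×10⁵ km = 9.320×10⁸ m.
Circular speed v_c = √(μ/r) = 11660 m/s.
Escape speed v_esc = √(2μ/r) = √2 × v_c = 16490 m/s.
Δv = v_esc − v_c = 4829 m/s.

Δv ≈ 4829 m/s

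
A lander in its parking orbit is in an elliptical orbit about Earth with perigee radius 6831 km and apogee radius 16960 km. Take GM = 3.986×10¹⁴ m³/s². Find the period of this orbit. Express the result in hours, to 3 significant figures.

Semi-major axis a = (r_p + r_a)/2 = (6831.0 + 16960)/2 = 11896 km = 1.190×10⁷ m.
By Kepler's third law T = 2π√(a³/μ) = 2π × 2.055×10³ = 1.291×10⁴ s.
= 3.587 hours.

T ≈ 3.59 hours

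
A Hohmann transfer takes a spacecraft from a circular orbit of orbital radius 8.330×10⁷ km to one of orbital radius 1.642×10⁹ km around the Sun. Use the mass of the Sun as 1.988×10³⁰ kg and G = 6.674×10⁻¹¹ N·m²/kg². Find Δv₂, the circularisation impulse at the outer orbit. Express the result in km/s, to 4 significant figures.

μ = GM = 6.674×10⁻¹¹ × 1.988×10³⁰ = 1.327×10²⁰ m³/s².
r₁ = 8.330×10⁷ km = 8.330×10¹⁰ m.
r₂ = 1.642×10⁹ km = 1.642×10¹² m.
Transfer ellipse a_t = (r₁ + r₂)/2 = 8.626×10¹¹ m.
At r₁: circular v_c1 = √(μ/r₁) = 39910 m/s; transfer-perihelion v_p = √[μ(2/r₁ − 1/a_t)] = 55060 m/s.
At r₂: circular v_c2 = √(μ/r₂) = 8989 m/s; transfer-aphelion v_a = √[μ(2/r₂ − 1/a_t)] = 2793 m/s.
Δv₂ = v_c2 − v_a = 6196 m/s.
= 6.196 km/s.

Δv ≈ 6.196 km/s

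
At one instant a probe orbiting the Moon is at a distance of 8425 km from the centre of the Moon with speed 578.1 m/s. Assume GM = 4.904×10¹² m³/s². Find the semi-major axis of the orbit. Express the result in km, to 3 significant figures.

a ≈ 5910 km

r = 8.425×10⁶ m.
Vis-viva rearranged: 1/a = 2/r − v²/μ = 2.374×10⁻⁷ − 6.815×10⁻⁸ = 1.692×10⁻⁷ m⁻¹.
a = 5.909×10⁶ m = 5908.8 km.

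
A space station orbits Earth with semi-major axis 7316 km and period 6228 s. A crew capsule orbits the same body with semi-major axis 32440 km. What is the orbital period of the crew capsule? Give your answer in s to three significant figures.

Kepler's third law: T² ∝ a³, so T₂ = T₁ (a₂/a₁)^(3/2).
a₂/a₁ = 4.434, (a₂/a₁)^(3/2) = 9.337.
T₂ = 6228 × 9.337 = 58150 s.

T₂ ≈ 58200 s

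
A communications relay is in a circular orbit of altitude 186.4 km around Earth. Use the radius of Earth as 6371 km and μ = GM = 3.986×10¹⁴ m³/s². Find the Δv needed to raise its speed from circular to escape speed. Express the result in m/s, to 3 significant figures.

r = 6371 + 186.4 = 6557.4 km = 6.5574×10⁶ m.
Circular speed v_c = √(μ/r) = 7797 m/s.
Escape speed v_esc = √(2μ/r) = √2 × v_c = 11030 m/s.
Δv = v_esc − v_c = 3229 m/s.

Δv ≈ 3230 m/s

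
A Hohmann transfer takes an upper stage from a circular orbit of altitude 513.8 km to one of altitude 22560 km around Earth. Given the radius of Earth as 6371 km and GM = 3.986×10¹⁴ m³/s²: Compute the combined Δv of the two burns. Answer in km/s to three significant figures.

r₁ = 6371 + 513.8 = 6884.8 km = 6.8848×10⁶ m.
r₂ = 6371 + 22560 = 28931 km = 2.8931×10⁷ m.
Transfer ellipse a_t = (r₁ + r₂)/2 = 1.791×10⁷ m.
At r₁: circular v_c1 = √(μ/r₁) = 7609 m/s; transfer-perigee v_p = √[μ(2/r₁ − 1/a_t)] = 9671 m/s.
Δv₁ = v_p − v_c1 = 2062 m/s.
At r₂: circular v_c2 = √(μ/r₂) = 3712 m/s; transfer-apogee v_a = √[μ(2/r₂ − 1/a_t)] = 2301 m/s.
Δv₂ = v_c2 − v_a = 1410 m/s.
Total Δv = Δv₁ + Δv₂ = 3473 m/s = 3.473 km/s.

Δv_total ≈ 3.47 km/s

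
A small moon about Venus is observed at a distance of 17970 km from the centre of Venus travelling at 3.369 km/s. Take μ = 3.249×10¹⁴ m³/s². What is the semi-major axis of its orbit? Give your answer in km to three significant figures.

a ≈ 13100 km

r = 1.797×10⁷ m.
Vis-viva rearranged: 1/a = 2/r − v²/μ = 1.113×10⁻⁷ − 3.493×10⁻⁸ = 7.636×10⁻⁸ m⁻¹.
a = 1.310×10⁷ m = 13095 km.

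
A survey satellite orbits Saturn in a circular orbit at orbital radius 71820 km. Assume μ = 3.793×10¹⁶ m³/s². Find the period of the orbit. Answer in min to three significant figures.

T ≈ 327 min

r = 71820 km = 7.182×10⁷ m.
Kepler's third law: T = 2π√(r³/μ) = 2π√((7.182×10⁷)³ / 3.793×10¹⁶).
r³/μ = 9.767×10⁶ s², so T = 2π × 3.125×10³ = 1.964×10⁴ s.
Converting: 1.964×10⁴ s ÷ 60.00 = 327.3 min.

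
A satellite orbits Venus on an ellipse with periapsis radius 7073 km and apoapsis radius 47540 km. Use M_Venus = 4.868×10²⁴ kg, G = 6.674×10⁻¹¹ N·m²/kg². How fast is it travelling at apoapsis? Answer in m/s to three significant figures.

v ≈ 1330 m/s

μ = GM = 6.674×10⁻¹¹ × 4.868×10²⁴ = 3.249×10¹⁴ m³/s².
Semi-major axis a = (r_p + r_a)/2 = 27306 km = 2.731×10⁷ m.
Vis-viva: v² = μ(2/r − 1/a) = 3.249×10¹⁴ × (4.207×10⁻⁸ − 3.662×10⁻⁸) = 1.770×10⁶ m²/s².
v = 1330 m/s.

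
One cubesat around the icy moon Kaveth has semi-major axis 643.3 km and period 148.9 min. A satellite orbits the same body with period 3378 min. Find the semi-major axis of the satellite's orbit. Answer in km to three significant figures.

a₂ ≈ 5160 km

Kepler's third law: a³ ∝ T², so a₂ = a₁ (T₂/T₁)^(2/3).
T₂/T₁ = 22.69, (T₂/T₁)^(2/3) = 8.014.
a₂ = 643.3 × 8.014 = 5155 km.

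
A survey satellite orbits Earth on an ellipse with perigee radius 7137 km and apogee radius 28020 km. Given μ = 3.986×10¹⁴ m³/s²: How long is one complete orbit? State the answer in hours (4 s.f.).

Semi-major axis a = (r_p + r_a)/2 = (7137.0 + 28020)/2 = 17578 km = 1.758×10⁷ m.
By Kepler's third law T = 2π√(a³/μ) = 2π × 3.692×10³ = 2.319×10⁴ s.
= 6.443 hours.

T ≈ 6.443 hours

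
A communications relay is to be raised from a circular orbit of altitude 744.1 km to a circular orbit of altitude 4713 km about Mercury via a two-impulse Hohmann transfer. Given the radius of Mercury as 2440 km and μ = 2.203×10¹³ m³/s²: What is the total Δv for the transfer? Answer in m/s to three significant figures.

r₁ = 2440 + 744.1 = 3184.1 km = 3.1841×10⁶ m.
r₂ = 2440 + 4713 = 7153.0 km = 7.1530×10⁶ m.
Transfer ellipse a_t = (r₁ + r₂)/2 = 5.169×10⁶ m.
At r₁: circular v_c1 = √(μ/r₁) = 2630 m/s; transfer-periherm v_p = √[μ(2/r₁ − 1/a_t)] = 3094 m/s.
Δv₁ = v_p − v_c1 = 464.0 m/s.
At r₂: circular v_c2 = √(μ/r₂) = 1755 m/s; transfer-apoherm v_a = √[μ(2/r₂ − 1/a_t)] = 1377 m/s.
Δv₂ = v_c2 − v_a = 377.5 m/s.
Total Δv = Δv₁ + Δv₂ = 841.5 m/s.

Δv_total ≈ 842 m/s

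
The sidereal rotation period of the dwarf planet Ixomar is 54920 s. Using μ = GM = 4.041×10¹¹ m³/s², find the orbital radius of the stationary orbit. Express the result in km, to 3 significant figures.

r_sync ≈ 3140 km

A synchronous orbit has period T, so by Kepler's third law a = (μT²/4π²)^(1/3).
μT²/4π² = 4.041×10¹¹ × (5.492×10⁴)² / 39.48 = 3.087×10¹⁹ m³.
a = 3.137×10⁶ m = 3137.1 km.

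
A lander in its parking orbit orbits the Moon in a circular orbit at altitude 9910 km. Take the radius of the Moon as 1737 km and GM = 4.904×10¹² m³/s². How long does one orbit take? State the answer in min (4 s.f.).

r = 1737 + 9910 = 11647 km = 1.1647×10⁷ m.
Kepler's third law: T = 2π√(r³/μ) = 2π√((1.165×10⁷)³ / 4.904×10¹²).
r³/μ = 3.222×10⁸ s², so T = 2π × 1.795×10⁴ = 1.128×10⁵ s.
Converting: 1.128×10⁵ s ÷ 60.00 = 1880 min.

T ≈ 1880 min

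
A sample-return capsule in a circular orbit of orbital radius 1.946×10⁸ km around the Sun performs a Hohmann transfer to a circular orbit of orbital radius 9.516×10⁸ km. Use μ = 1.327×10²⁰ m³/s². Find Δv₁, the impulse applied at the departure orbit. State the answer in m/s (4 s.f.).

r₁ = 1.946×10⁸ km = 1.946×10¹¹ m.
r₂ = 9.516×10⁸ km = 9.516×10¹¹ m.
Transfer ellipse a_t = (r₁ + r₂)/2 = 5.731×10¹¹ m.
At r₁: circular v_c1 = √(μ/r₁) = 26110 m/s; transfer-perihelion v_p = √[μ(2/r₁ − 1/a_t)] = 33650 m/s.
Δv₁ = v_p − v_c1 = 7536 m/s.

Δv ≈ 7536 m/s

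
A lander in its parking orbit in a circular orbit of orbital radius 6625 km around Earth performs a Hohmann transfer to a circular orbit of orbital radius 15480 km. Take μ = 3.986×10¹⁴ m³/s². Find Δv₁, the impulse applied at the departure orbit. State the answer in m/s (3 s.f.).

r₁ = 6625 km = 6.625×10⁶ m.
r₂ = 15480 km = 1.548×10⁷ m.
Transfer ellipse a_t = (r₁ + r₂)/2 = 1.105×10⁷ m.
At r₁: circular v_c1 = √(μ/r₁) = 7757 m/s; transfer-perigee v_p = √[μ(2/r₁ − 1/a_t)] = 9180 m/s.
Δv₁ = v_p − v_c1 = 1423 m/s.

Δv ≈ 1420 m/s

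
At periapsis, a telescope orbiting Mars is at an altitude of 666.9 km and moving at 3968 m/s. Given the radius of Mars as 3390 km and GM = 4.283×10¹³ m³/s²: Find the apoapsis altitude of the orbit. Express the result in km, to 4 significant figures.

r_p = 3390 + 666.9 = 4056.9 km = 4.057×10⁶ m.
Specific energy ε = v²/2 − μ/r = -2.685×10⁶ J/kg, so a = −μ/(2ε) = 7.976×10⁶ m.
The apsides satisfy r_p + r_a = 2a, so the apoapsis radius is 2a − r_p = 1.190×10⁷ m = 11896 km.
Apoapsis altitude = 11896 − 3390 = 8505.8 km.

apoapsis altitude ≈ 8506 km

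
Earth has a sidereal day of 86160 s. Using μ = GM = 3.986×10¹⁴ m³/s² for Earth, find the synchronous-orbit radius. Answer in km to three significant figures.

A synchronous orbit has period T, so by Kepler's third law a = (μT²/4π²)^(1/3).
μT²/4π² = 3.986×10¹⁴ × (8.616×10⁴)² / 39.48 = 7.495×10²² m³.
a = 4.216×10⁷ m = 42163 km.

r_sync ≈ 42200 km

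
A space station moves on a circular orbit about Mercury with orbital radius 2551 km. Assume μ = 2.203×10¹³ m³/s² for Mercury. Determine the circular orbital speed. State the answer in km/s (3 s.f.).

r = 2551 km = 2.551×10⁶ m.
For a circular orbit v = √(μ/r) = √(2.203×10¹³ / 2.551×10⁶) = √(8.636×10⁶) = 2939 m/s.
That is 2.939 km/s.

v ≈ 2.94 km/s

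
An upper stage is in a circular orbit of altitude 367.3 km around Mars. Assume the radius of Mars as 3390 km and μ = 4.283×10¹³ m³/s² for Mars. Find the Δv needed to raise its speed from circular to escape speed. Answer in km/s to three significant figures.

r = 3390 + 367.3 = 3757.3 km = 3.7573×10⁶ m.
Circular speed v_c = √(μ/r) = 3376 m/s.
Escape speed v_esc = √(2μ/r) = √2 × v_c = 4775 m/s.
Δv = v_esc − v_c = 1398 m/s = 1.398 km/s.

Δv ≈ 1.40 km/s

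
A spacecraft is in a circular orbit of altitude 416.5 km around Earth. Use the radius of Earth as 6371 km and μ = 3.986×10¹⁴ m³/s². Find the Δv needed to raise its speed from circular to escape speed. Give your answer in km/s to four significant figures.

Δv ≈ 3.174 km/s

r = 6371 + 416.5 = 6787.5 km = 6.7875×10⁶ m.
Circular speed v_c = √(μ/r) = 7663 m/s.
Escape speed v_esc = √(2μ/r) = √2 × v_c = 10840 m/s.
Δv = v_esc − v_c = 3174 m/s = 3.174 km/s.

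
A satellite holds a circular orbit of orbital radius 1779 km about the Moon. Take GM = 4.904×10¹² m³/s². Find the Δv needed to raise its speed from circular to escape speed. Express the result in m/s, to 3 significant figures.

r = 1779 km = 1.779×10⁶ m.
Circular speed v_c = √(μ/r) = 1660 m/s.
Escape speed v_esc = √(2μ/r) = √2 × v_c = 2348 m/s.
Δv = v_esc − v_c = 687.7 m/s.

Δv ≈ 688 m/s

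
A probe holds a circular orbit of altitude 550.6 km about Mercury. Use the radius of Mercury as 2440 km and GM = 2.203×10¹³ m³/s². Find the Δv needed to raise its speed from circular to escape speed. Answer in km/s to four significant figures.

Δv ≈ 1.124 km/s

r = 2440 + 550.6 = 2990.6 km = 2.9906×10⁶ m.
Circular speed v_c = √(μ/r) = 2714 m/s.
Escape speed v_esc = √(2μ/r) = √2 × v_c = 3838 m/s.
Δv = v_esc − v_c = 1124 m/s = 1.124 km/s.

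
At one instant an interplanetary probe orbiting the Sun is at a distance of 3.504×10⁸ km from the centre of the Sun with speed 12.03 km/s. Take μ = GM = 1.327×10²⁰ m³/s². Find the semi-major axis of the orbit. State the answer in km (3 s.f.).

r = 3.504×10¹¹ m.
Specific orbital energy ε = v²/2 − μ/r = (12030)²/2 − 1.327×10²⁰/3.504×10¹¹ = -3.063×10⁸ J/kg.
Since ε = −μ/(2a), a = −μ/(2ε) = 2.166×10¹¹ m = 2.1658×10⁸ km.

a ≈ 2.17×10⁸ km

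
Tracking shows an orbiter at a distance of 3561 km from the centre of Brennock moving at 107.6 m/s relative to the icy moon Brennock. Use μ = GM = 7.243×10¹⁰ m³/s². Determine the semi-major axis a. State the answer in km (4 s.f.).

a ≈ 2489 km

r = 3.561×10⁶ m.
Specific orbital energy ε = v²/2 − μ/r = (107.6)²/2 − 7.243×10¹⁰/3.561×10⁶ = -1.455×10⁴ J/kg.
Since ε = −μ/(2a), a = −μ/(2ε) = 2.489×10⁶ m = 2488.8 km.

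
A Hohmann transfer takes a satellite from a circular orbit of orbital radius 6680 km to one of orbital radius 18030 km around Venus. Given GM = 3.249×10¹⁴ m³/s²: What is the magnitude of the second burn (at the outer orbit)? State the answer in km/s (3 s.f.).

r₁ = 6680 km = 6.680×10⁶ m.
r₂ = 18030 km = 1.803×10⁷ m.
Transfer ellipse a_t = (r₁ + r₂)/2 = 1.236×10⁷ m.
At r₁: circular v_c1 = √(μ/r₁) = 6974 m/s; transfer-periapsis v_p = √[μ(2/r₁ − 1/a_t)] = 8425 m/s.
At r₂: circular v_c2 = √(μ/r₂) = 4245 m/s; transfer-apoapsis v_a = √[μ(2/r₂ − 1/a_t)] = 3121 m/s.
Δv₂ = v_c2 − v_a = 1124 m/s.
= 1.124 km/s.

Δv ≈ 1.12 km/s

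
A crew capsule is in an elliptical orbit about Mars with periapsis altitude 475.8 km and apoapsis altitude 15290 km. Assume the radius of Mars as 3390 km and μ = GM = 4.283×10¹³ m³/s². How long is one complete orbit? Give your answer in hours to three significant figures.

r_p = 3390 + 475.8 = 3865.8 km = 3.8658×10⁶ m.
r_a = 3390 + 15290 = 18680 km = 1.8680×10⁷ m.
Semi-major axis a = (r_p + r_a)/2 = (3865.8 + 18680)/2 = 11273 km = 1.127×10⁷ m.
By Kepler's third law T = 2π√(a³/μ) = 2π × 5.783×10³ = 3.634×10⁴ s.
= 10.09 hours.

T ≈ 10.1 hours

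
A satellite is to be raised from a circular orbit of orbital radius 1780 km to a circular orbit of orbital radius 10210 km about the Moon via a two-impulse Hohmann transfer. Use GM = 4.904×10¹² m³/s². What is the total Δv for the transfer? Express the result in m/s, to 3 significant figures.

Δv_total ≈ 822 m/s

r₁ = 1780 km = 1.780×10⁶ m.
r₂ = 10210 km = 1.021×10⁷ m.
Transfer ellipse a_t = (r₁ + r₂)/2 = 5.995×10⁶ m.
At r₁: circular v_c1 = √(μ/r₁) = 1660 m/s; transfer-perilune v_p = √[μ(2/r₁ − 1/a_t)] = 2166 m/s.
Δv₁ = v_p − v_c1 = 506.3 m/s.
At r₂: circular v_c2 = √(μ/r₂) = 693.0 m/s; transfer-apolune v_a = √[μ(2/r₂ − 1/a_t)] = 377.6 m/s.
Δv₂ = v_c2 − v_a = 315.4 m/s.
Total Δv = Δv₁ + Δv₂ = 821.7 m/s.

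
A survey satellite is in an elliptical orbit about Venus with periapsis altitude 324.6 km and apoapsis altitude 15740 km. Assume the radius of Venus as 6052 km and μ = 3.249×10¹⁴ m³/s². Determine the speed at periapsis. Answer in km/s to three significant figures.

r_p = 6052 + 324.6 = 6376.6 km = 6.3766×10⁶ m.
r_a = 6052 + 15740 = 21792 km = 2.1792×10⁷ m.
Semi-major axis a = (r_p + r_a)/2 = 14084 km = 1.408×10⁷ m.
Vis-viva: v² = μ(2/r − 1/a) = 3.249×10¹⁴ × (3.136×10⁻⁷ − 7.100×10⁻⁸) = 7.884×10⁷ m²/s².
v = 8879 m/s = 8.879 km/s.

v ≈ 8.88 km/s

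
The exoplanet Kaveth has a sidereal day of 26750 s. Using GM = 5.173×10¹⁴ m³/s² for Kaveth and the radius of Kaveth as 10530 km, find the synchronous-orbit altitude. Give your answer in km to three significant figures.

A synchronous orbit has period T, so by Kepler's third law a = (μT²/4π²)^(1/3).
μT²/4π² = 5.173×10¹⁴ × (2.675×10⁴)² / 39.48 = 9.376×10²¹ m³.
a = 2.109×10⁷ m = 21087 km.
Altitude h = a − R = 21087 − 10530 = 10557 km.

h_sync ≈ 10600 km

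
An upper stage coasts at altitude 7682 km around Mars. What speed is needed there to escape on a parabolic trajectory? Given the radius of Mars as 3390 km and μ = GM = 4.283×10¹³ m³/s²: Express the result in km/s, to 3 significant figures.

v_esc ≈ 2.78 km/s

r = 3390 + 7682 = 11072 km = 1.1072×10⁷ m.
Escape speed v_esc = √(2μ/r) = √(2 × 4.283×10¹³ / 1.107×10⁷) = √(7.737×10⁶) = 2781 m/s.
= 2.781 km/s.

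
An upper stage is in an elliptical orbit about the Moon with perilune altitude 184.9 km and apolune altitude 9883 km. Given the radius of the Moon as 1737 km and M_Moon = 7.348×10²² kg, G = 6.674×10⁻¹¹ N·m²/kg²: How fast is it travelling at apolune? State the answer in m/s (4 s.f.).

μ = GM = 6.674×10⁻¹¹ × 7.348×10²² = 4.904×10¹² m³/s².
r_p = 1737 + 184.9 = 1921.9 km = 1.9219×10⁶ m.
r_a = 1737 + 9883 = 11620 km = 1.1620×10⁷ m.
Semi-major axis a = (r_p + r_a)/2 = 6770.9 km = 6.771×10⁶ m.
Vis-viva: v² = μ(2/r − 1/a) = 4.904×10¹² × (1.721×10⁻⁷ − 1.477×10⁻⁷) = 1.198×10⁵ m²/s².
v = 346.1 m/s.

v ≈ 346.1 m/s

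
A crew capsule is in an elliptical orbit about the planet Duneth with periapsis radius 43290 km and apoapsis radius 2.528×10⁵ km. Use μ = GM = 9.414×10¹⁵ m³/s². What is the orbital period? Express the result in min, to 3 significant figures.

Semi-major axis a = (r_p + r_a)/2 = (43290 + 2.5280×10⁵)/2 = 1.4804×10⁵ km = 1.480×10⁸ m.
By Kepler's third law T = 2π√(a³/μ) = 2π × 1.857×10⁴ = 1.166×10⁵ s.
= 1944 min.

T ≈ 1940 min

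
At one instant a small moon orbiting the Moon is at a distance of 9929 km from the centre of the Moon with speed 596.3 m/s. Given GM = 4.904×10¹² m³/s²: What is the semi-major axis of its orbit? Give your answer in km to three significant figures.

r = 9.929×10⁶ m.
Vis-viva rearranged: 1/a = 2/r − v²/μ = 2.014×10⁻⁷ − 7.251×10⁻⁸ = 1.289×10⁻⁷ m⁻¹.
a = 7.757×10⁶ m = 7756.6 km.

a ≈ 7760 km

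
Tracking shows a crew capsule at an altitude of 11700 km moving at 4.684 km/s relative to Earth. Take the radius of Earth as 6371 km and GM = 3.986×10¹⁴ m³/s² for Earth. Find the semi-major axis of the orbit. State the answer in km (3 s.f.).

r = 6371 + 11700 = 18071 km = 1.807×10⁷ m.
Vis-viva rearranged: 1/a = 2/r − v²/μ = 1.107×10⁻⁷ − 5.504×10⁻⁸ = 5.563×10⁻⁸ m⁻¹.
a = 1.798×10⁷ m = 17975 km.

a ≈ 18000 km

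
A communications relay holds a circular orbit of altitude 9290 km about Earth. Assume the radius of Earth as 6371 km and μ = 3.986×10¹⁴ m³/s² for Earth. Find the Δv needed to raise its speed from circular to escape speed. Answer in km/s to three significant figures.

Δv ≈ 2.09 km/s

r = 6371 + 9290 = 15661 km = 1.5661×10⁷ m.
Circular speed v_c = √(μ/r) = 5045 m/s.
Escape speed v_esc = √(2μ/r) = √2 × v_c = 7135 m/s.
Δv = v_esc − v_c = 2090 m/s = 2.090 km/s.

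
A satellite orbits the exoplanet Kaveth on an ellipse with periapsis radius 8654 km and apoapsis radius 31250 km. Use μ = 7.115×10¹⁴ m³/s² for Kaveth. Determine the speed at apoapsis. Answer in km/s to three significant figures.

v ≈ 3.14 km/s

Semi-major axis a = (r_p + r_a)/2 = 19952 km = 1.995×10⁷ m.
Vis-viva: v² = μ(2/r − 1/a) = 7.115×10¹⁴ × (6.400×10⁻⁸ − 5.012×10⁻⁸) = 9.875×10⁶ m²/s².
v = 3143 m/s = 3.143 km/s.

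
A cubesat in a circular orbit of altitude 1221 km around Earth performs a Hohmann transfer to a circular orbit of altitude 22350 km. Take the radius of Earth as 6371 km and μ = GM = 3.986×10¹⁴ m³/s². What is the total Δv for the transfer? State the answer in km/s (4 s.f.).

r₁ = 6371 + 1221 = 7592.0 km = 7.5920×10⁶ m.
r₂ = 6371 + 22350 = 28721 km = 2.8721×10⁷ m.
Transfer ellipse a_t = (r₁ + r₂)/2 = 1.816×10⁷ m.
At r₁: circular v_c1 = √(μ/r₁) = 7246 m/s; transfer-perigee v_p = √[μ(2/r₁ − 1/a_t)] = 9113 m/s.
Δv₁ = v_p − v_c1 = 1867 m/s.
At r₂: circular v_c2 = √(μ/r₂) = 3725 m/s; transfer-apogee v_a = √[μ(2/r₂ − 1/a_t)] = 2409 m/s.
Δv₂ = v_c2 − v_a = 1316 m/s.
Total Δv = Δv₁ + Δv₂ = 3184 m/s = 3.184 km/s.

Δv_total ≈ 3.184 km/s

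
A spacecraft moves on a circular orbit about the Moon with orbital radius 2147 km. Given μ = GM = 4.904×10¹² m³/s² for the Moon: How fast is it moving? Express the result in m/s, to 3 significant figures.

r = 2147 km = 2.147×10⁶ m.
For a circular orbit v = √(μ/r) = √(4.904×10¹² / 2.147×10⁶) = √(2.284×10⁶) = 1511 m/s.

v ≈ 1510 m/s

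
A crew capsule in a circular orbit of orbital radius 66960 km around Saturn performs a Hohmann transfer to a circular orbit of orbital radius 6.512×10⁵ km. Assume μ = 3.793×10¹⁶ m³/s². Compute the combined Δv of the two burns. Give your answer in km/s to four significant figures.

Δv_total ≈ 12.59 km/s

r₁ = 66960 km = 6.696×10⁷ m.
r₂ = 6.512×10⁵ km = 6.512×10⁸ m.
Transfer ellipse a_t = (r₁ + r₂)/2 = 3.591×10⁸ m.
At r₁: circular v_c1 = √(μ/r₁) = 23800 m/s; transfer-perikrone v_p = √[μ(2/r₁ − 1/a_t)] = 32050 m/s.
Δv₁ = v_p − v_c1 = 8251 m/s.
At r₂: circular v_c2 = √(μ/r₂) = 7632 m/s; transfer-apokrone v_a = √[μ(2/r₂ − 1/a_t)] = 3296 m/s.
Δv₂ = v_c2 − v_a = 4336 m/s.
Total Δv = Δv₁ + Δv₂ = 12590 m/s = 12.59 km/s.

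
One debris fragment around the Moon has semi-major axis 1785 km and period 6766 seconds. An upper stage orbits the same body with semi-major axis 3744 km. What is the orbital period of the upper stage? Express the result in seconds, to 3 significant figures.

Kepler's third law: T² ∝ a³, so T₂ = T₁ (a₂/a₁)^(3/2).
a₂/a₁ = 2.097, (a₂/a₁)^(3/2) = 3.038.
T₂ = 6766 × 3.038 = 20550 seconds.

T₂ ≈ 20600 seconds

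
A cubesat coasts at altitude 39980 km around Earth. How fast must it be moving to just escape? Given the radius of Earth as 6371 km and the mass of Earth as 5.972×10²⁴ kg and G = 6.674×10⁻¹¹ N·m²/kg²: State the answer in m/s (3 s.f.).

v_esc ≈ 4150 m/s

μ = GM = 6.674×10⁻¹¹ × 5.972×10²⁴ = 3.986×10¹⁴ m³/s².
r = 6371 + 39980 = 46351 km = 4.6351×10⁷ m.
Escape speed v_esc = √(2μ/r) = √(2 × 3.986×10¹⁴ / 4.635×10⁷) = √(1.720×10⁷) = 4147 m/s.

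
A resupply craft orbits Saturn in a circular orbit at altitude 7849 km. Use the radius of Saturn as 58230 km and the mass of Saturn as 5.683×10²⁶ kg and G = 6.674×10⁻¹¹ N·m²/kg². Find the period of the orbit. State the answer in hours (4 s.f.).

μ = GM = 6.674×10⁻¹¹ × 5.683×10²⁶ = 3.793×10¹⁶ m³/s².
r = 58230 + 7849 = 66079 km = 6.6079×10⁷ m.
Kepler's third law: T = 2π√(r³/μ) = 2π√((6.608×10⁷)³ / 3.793×10¹⁶).
r³/μ = 7.607×10⁶ s², so T = 2π × 2.758×10³ = 1.733×10⁴ s.
Converting: 1.733×10⁴ s ÷ 3600 = 4.814 hours.

T ≈ 4.814 hours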